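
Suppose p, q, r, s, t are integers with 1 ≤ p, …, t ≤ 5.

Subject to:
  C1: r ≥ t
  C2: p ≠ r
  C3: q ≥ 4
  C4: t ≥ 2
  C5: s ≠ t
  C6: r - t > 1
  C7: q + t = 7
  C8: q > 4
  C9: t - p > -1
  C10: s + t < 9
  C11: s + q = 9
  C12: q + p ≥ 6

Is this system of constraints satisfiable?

Satisfiable

The assignment p = 2, q = 5, r = 5, s = 4, t = 2 works:
  constraint 6 holds since r - t = 3.
  constraint 7 holds since q + t = 7.
  constraint 9 holds since t - p = 0.
The rest check out directly.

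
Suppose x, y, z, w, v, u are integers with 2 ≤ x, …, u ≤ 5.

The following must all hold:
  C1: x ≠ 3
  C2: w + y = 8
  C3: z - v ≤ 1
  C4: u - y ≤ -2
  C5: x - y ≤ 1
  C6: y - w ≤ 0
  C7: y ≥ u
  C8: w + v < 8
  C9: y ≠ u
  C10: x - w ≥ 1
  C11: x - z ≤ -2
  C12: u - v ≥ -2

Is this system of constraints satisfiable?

Unsatisfiable

Constraints 3, 4, 6, 10, 11, and 12 give y − u ≥ 2, u − v ≥ -2, v − z ≥ -1, z − x ≥ 2, x − w ≥ 1, w − y ≥ 0.
Adding all 6 inequalities: the left sides telescope to 0, and the right sides sum to 2 + (-2) + (-1) + 2 + 1 + 0 = 2. So 0 ≥ 2, which is false.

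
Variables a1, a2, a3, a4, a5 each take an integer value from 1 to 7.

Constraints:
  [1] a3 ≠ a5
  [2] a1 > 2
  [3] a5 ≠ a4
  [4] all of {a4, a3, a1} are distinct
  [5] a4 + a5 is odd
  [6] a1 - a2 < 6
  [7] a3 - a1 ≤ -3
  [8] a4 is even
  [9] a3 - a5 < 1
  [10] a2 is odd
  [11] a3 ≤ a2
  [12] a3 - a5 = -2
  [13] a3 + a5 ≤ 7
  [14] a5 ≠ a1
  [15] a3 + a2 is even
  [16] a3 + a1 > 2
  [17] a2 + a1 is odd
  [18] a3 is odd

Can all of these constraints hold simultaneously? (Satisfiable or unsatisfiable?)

The assignment a1 = 4, a2 = 1, a3 = 1, a4 = 6, a5 = 3 works:
  constraint 6 holds since a1 - a2 = 3.
  constraint 7 holds since a3 - a1 = -3.
  constraint 9 holds since a3 - a5 = -2.
The rest check out directly.

Satisfiable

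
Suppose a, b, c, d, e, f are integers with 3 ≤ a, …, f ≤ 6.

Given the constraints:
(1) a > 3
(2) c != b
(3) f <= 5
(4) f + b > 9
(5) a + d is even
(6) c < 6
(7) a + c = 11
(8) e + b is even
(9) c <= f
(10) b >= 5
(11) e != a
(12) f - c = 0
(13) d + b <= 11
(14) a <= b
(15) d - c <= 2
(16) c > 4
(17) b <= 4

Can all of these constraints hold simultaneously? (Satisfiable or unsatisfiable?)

From constraints 14 and 17: a ≤ b ≤ 4. From constraints 3 and 9: c ≤ f ≤ 5. Hence a + c ≤ 9. But constraint 7 requires a + c = 11, and 11 > 9. Contradiction.

Unsatisfiable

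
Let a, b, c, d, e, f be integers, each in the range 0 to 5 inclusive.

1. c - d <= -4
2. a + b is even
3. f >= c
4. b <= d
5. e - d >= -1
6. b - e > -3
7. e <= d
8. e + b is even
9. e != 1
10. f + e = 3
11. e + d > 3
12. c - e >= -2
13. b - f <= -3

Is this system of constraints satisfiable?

Constraints 1, 5, and 12 give e − d ≥ -1, d − c ≥ 4, c − e ≥ -2.
Adding all 3 inequalities: the left sides telescope to 0, and the right sides sum to (-1) + 4 + (-2) = 1. So 0 ≥ 1, which is false.

Unsatisfiable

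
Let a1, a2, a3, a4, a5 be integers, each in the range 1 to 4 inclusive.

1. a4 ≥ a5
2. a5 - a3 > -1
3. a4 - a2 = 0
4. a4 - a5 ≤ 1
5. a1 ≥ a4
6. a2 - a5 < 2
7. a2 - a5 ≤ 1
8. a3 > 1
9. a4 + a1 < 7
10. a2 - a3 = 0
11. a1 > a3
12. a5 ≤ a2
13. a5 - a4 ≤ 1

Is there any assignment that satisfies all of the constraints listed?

Setting (a1, a2, a3, a4, a5) = (4, 2, 2, 2, 2) satisfies everything: constraint 2: a5 - a3 = 0; constraint 3: a4 - a2 = 0; constraint 4: a4 - a5 = 0, and the others follow.

Satisfiable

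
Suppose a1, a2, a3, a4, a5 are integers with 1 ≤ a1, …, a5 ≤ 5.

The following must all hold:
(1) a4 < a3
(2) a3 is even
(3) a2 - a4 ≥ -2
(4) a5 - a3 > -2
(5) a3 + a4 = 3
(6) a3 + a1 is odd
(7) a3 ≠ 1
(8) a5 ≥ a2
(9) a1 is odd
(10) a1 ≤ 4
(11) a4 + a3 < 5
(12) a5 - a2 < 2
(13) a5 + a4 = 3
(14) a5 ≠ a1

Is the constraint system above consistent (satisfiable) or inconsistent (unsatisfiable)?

Satisfiable

One satisfying assignment is a1 = 1, a2 = 2, a3 = 2, a4 = 1, a5 = 2.
For the less obvious constraints — constraint 3: a2 - a4 = 1; constraint 4: a5 - a3 = 0 — and the others hold by inspection.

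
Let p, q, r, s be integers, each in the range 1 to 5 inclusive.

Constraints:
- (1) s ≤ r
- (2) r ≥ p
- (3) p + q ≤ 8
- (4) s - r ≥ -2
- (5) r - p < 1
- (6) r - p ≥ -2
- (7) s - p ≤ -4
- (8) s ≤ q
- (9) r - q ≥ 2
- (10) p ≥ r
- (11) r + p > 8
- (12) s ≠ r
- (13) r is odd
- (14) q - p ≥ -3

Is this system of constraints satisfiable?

Unsatisfiable

Constraints 4, 7, 9, and 14 give s − r ≥ -2, r − q ≥ 2, q − p ≥ -3, p − s ≥ 4.
Adding all 4 inequalities: the left sides telescope to 0, and the right sides sum to (-2) + 2 + (-3) + 4 = 1. So 0 ≥ 1, which is false.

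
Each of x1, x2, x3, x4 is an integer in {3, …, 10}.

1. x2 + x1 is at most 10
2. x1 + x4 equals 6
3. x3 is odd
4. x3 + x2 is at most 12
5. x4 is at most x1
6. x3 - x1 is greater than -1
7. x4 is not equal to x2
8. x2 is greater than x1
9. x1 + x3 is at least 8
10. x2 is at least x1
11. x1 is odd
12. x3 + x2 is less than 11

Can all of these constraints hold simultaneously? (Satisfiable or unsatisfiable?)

Satisfiable

Setting (x1, x2, x3, x4) = (3, 5, 5, 3) satisfies everything: constraint 1: x2 + x1 = 8; constraint 2: x1 + x4 = 6; constraint 4: x3 + x2 = 10, and the others follow.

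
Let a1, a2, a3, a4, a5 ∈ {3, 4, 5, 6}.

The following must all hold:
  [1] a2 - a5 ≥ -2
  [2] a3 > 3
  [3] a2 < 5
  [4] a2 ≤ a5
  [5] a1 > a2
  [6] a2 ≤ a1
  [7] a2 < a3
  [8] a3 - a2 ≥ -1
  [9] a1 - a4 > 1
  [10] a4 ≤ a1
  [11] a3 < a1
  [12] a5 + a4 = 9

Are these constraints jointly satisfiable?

Take a1 = 6, a2 = 3, a3 = 4, a4 = 4, a5 = 5. Then constraint 1: a2 - a5 = -2; constraint 8: a3 - a2 = 1; constraint 9: a1 - a4 = 2, and every other listed constraint is also met.

Satisfiable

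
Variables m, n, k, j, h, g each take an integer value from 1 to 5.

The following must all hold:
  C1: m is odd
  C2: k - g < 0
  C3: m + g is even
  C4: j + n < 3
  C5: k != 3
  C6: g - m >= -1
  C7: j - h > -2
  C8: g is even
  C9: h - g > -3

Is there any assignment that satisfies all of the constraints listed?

Constraint 1 makes m odd and constraint 8 makes g even, so m + g must be odd. Constraint 3 says m + g is even — contradiction.

Unsatisfiable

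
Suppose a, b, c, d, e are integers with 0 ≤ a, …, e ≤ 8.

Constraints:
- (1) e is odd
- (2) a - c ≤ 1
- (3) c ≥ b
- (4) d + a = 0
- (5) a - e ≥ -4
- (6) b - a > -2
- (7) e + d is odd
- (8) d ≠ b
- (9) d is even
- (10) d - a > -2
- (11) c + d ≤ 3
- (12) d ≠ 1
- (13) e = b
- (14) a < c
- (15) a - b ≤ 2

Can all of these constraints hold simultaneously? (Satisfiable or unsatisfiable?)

Satisfiable

Setting (a, b, c, d, e) = (0, 1, 1, 0, 1) satisfies everything: constraint 2: a - c = -1; constraint 4: d + a = 0; constraint 5: a - e = -1, and the others follow.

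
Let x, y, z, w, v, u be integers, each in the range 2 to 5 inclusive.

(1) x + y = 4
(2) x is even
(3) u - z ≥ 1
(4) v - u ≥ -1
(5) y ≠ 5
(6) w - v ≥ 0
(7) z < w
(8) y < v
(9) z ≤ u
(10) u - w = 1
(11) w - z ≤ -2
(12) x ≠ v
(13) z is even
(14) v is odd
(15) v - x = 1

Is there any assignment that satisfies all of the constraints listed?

Unsatisfiable

Constraints 3, 4, 6, and 11 give z − w ≥ 2, w − v ≥ 0, v − u ≥ -1, u − z ≥ 1.
Adding all 4 inequalities: the left sides telescope to 0, and the right sides sum to 2 + 0 + (-1) + 1 = 2. So 0 ≥ 2, which is false.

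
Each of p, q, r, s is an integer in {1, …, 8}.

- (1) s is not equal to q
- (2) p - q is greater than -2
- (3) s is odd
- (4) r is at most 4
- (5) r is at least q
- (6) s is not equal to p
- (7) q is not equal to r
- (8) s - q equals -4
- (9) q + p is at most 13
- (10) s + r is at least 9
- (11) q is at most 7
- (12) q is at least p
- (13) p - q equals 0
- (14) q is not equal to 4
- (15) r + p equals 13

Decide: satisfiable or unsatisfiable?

Unsatisfiable

From constraint 4: r ≤ 4. From constraints 11 and 12: p ≤ q ≤ 7. Hence r + p ≤ 11. But constraint 15 requires r + p = 13, and 13 > 11. Contradiction.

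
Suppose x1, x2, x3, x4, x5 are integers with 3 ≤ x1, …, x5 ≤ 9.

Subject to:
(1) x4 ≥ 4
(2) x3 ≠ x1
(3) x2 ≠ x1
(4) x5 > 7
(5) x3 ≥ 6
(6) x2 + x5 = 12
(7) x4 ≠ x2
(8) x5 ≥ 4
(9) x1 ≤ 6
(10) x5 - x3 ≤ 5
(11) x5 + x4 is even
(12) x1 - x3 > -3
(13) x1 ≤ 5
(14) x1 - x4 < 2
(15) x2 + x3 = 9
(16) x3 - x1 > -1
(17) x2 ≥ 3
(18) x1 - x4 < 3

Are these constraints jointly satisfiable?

One satisfying assignment is x1 = 5, x2 = 3, x3 = 6, x4 = 5, x5 = 9.
For the less obvious constraints — constraint 6: x2 + x5 = 12; constraint 10: x5 - x3 = 3 — and the others hold by inspection.

Satisfiable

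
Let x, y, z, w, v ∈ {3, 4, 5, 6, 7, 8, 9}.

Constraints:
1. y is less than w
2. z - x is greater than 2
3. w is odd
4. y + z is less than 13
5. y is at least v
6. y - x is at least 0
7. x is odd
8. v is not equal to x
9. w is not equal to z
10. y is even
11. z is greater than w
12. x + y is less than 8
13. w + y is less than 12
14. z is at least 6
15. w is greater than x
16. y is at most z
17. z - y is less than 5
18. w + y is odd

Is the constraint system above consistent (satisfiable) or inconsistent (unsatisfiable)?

The assignment x = 3, y = 4, z = 8, w = 7, v = 4 works:
  constraint 2 holds since z - x = 5.
  constraint 4 holds since y + z = 12.
The rest check out directly.

Satisfiable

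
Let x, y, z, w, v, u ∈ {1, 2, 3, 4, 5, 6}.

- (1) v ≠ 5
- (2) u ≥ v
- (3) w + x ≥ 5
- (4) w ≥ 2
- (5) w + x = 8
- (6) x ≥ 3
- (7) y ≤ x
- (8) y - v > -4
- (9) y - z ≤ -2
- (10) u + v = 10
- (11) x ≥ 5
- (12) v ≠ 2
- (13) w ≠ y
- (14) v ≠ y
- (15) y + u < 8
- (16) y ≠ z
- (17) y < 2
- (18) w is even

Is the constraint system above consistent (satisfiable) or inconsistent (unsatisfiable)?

Satisfiable

Setting (x, y, z, w, v, u) = (6, 1, 6, 2, 4, 6) satisfies everything: constraint 3: w + x = 8; constraint 5: w + x = 8, and the others follow.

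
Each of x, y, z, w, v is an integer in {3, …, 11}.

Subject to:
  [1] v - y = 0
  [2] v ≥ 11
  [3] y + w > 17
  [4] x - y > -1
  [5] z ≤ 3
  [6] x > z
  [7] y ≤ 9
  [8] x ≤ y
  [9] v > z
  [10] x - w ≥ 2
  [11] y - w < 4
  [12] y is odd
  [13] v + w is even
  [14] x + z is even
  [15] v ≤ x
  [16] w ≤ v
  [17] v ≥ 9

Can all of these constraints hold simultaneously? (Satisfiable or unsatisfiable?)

From constraints 2 and 15: x ≥ v and v ≥ 11, so x ≥ 11. From constraints 7 and 8: x ≤ y and y ≤ 9, so x ≤ 9. But 9 < 11, so no value of x works.

Unsatisfiable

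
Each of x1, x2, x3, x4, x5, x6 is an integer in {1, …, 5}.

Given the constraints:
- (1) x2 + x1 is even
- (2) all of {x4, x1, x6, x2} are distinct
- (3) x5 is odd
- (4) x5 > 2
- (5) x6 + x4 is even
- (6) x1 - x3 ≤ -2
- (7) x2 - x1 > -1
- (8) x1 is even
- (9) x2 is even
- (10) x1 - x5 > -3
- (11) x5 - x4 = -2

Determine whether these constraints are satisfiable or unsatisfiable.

Satisfiable

One satisfying assignment is x1 = 2, x2 = 4, x3 = 5, x4 = 5, x5 = 3, x6 = 3.
For the less obvious constraints — constraint 6: x1 - x3 = -3; constraint 7: x2 - x1 = 2; constraint 10: x1 - x5 = -1 — and the others hold by inspection.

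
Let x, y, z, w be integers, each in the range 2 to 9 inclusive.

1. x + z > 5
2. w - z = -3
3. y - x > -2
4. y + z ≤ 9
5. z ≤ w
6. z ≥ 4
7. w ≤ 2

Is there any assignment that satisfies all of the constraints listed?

From constraints 5 and 6: w ≥ z and z ≥ 4, so w ≥ 4. From constraint 7: w ≤ 2. But 2 < 4, so no value of w works.

Unsatisfiable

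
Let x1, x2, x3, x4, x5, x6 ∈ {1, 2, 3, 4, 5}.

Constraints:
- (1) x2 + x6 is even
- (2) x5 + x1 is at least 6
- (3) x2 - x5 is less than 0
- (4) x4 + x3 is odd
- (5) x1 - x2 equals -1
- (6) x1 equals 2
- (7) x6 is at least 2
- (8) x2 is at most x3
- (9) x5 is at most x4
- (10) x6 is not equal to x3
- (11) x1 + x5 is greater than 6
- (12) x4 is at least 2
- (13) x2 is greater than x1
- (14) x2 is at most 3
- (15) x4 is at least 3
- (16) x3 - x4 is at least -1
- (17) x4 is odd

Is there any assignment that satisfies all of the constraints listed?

One satisfying assignment is x1 = 2, x2 = 3, x3 = 4, x4 = 5, x5 = 5, x6 = 5.
For the less obvious constraints — constraint 2: x5 + x1 = 7; constraint 3: x2 - x5 = -2 — and the others hold by inspection.

Satisfiable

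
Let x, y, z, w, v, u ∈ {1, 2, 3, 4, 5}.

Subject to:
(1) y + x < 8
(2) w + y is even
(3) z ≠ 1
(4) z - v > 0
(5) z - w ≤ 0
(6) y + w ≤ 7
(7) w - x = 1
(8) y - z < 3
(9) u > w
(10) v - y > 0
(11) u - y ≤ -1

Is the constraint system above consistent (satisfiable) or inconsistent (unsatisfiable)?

Constraints 4, 5, 9, 10, and 11 give y < v, v < z, z ≤ w, w < u, u < y. Chaining: y < v < z ≤ w < u < y, which forces y < y — impossible.

Unsatisfiable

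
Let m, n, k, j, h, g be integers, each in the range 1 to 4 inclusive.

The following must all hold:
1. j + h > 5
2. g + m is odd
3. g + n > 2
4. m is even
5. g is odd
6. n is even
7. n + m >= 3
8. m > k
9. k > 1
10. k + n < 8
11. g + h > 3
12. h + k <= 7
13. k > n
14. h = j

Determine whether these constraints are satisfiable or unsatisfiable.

Satisfiable

Try m = 4, n = 2, k = 3, j = 3, h = 3, g = 3.
Check constraint 1: j + h = 6; constraint 3: g + n = 5; constraint 7: n + m = 6. The remaining constraints are straightforward to verify.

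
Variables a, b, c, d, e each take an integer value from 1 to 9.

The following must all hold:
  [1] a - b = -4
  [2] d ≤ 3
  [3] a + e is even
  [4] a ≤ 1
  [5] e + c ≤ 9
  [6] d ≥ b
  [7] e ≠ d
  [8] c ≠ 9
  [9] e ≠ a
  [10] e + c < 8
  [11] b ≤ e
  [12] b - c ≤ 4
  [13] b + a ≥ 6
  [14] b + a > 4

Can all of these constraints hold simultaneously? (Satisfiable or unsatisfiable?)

From constraints 2 and 6: b ≤ d ≤ 3. From constraint 4: a ≤ 1. Hence b + a ≤ 4. But constraint 13 requires b + a ≥ 6, and 6 > 4. Contradiction.

Unsatisfiable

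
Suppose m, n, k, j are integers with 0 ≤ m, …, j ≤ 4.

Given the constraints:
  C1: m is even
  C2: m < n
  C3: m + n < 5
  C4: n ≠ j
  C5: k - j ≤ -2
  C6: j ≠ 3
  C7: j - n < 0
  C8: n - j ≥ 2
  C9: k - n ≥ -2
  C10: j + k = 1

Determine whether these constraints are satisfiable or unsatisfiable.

Constraints 5, 8, and 9 give j − k ≥ 2, k − n ≥ -2, n − j ≥ 2.
Adding all 3 inequalities: the left sides telescope to 0, and the right sides sum to 2 + (-2) + 2 = 2. So 0 ≥ 2, which is false.

Unsatisfiable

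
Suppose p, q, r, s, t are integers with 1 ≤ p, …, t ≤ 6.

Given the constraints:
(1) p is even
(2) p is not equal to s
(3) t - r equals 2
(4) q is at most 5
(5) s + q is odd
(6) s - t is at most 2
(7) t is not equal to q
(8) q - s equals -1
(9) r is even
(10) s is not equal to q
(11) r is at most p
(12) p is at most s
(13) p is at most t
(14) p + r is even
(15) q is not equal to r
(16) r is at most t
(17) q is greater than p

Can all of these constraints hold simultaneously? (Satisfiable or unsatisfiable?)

Try p = 4, q = 5, r = 4, s = 6, t = 6.
Check constraint 3: t - r = 2; constraint 6: s - t = 0; constraint 8: q - s = -1. The remaining constraints are straightforward to verify.

Satisfiable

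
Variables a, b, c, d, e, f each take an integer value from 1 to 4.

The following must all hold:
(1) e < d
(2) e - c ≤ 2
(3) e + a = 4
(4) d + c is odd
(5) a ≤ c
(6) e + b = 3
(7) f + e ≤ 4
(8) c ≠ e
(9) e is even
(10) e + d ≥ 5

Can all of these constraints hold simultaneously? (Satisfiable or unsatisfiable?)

Satisfiable

Try a = 2, b = 1, c = 3, d = 4, e = 2, f = 1.
Check constraint 2: e - c = -1; constraint 3: e + a = 4; constraint 6: e + b = 3. The remaining constraints are straightforward to verify.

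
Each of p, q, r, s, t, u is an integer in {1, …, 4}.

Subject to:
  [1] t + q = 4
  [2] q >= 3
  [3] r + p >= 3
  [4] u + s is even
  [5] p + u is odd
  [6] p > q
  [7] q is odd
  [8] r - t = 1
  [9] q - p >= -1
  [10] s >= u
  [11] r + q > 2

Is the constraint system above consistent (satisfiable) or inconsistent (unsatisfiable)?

One satisfying assignment is p = 4, q = 3, r = 2, s = 1, t = 1, u = 1.
For the less obvious constraints — constraint 1: t + q = 4; constraint 3: r + p = 6; constraint 8: r - t = 1 — and the others hold by inspection.

Satisfiable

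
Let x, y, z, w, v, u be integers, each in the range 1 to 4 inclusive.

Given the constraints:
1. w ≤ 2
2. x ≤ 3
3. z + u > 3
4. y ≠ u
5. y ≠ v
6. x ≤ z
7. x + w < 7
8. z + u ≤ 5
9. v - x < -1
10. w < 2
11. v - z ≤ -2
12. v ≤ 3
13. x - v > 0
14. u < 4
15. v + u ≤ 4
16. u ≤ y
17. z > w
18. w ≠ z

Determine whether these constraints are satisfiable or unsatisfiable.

Satisfiable

Setting (x, y, z, w, v, u) = (3, 4, 3, 1, 1, 1) satisfies everything: constraint 3: z + u = 4; constraint 7: x + w = 4; constraint 8: z + u = 4, and the others follow.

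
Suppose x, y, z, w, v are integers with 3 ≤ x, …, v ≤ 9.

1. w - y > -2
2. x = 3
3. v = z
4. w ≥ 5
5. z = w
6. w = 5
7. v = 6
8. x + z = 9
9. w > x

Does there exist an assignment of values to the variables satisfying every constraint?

Unsatisfiable

Constraint 7 fixes v = 6 and constraint 6 fixes w = 5. Constraints 3 and 5 give v = z = w, so v = w. But 6 ≠ 5 — contradiction.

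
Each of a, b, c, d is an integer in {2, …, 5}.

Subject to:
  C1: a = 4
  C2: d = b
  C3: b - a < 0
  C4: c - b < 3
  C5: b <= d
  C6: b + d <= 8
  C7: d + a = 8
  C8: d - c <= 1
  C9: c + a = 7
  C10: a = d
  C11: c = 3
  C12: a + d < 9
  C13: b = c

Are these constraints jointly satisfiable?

Constraint 1 fixes a = 4 and constraint 11 fixes c = 3. Constraints 2, 10, and 13 give a = d = b = c, so a = c. But 4 ≠ 3 — contradiction.

Unsatisfiable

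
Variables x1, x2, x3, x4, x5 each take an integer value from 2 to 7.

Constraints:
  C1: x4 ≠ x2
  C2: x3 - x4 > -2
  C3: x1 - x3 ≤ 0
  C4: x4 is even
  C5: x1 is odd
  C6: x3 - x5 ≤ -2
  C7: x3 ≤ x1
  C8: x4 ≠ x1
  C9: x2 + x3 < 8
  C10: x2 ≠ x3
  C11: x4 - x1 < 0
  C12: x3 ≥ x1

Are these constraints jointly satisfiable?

The assignment x1 = 3, x2 = 4, x3 = 3, x4 = 2, x5 = 7 works:
  constraint 2 holds since x3 - x4 = 1.
  constraint 3 holds since x1 - x3 = 0.
  constraint 6 holds since x3 - x5 = -4.
The rest check out directly.

Satisfiable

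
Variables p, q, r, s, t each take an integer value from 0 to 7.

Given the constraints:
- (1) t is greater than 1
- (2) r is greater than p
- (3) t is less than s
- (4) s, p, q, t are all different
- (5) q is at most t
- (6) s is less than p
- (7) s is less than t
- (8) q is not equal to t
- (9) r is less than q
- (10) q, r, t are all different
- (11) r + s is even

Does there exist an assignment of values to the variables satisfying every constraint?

Unsatisfiable

Constraints 2, 3, 5, 6, and 9 give t < s, s < p, p < r, r < q, q ≤ t. Chaining: t < s < p < r < q ≤ t, which forces t < t — impossible.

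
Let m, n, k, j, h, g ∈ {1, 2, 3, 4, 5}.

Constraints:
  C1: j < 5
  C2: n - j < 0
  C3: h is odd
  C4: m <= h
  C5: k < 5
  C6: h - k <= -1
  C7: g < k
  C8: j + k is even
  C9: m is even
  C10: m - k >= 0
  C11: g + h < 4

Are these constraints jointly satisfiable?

Constraints 4, 6, and 10 give k ≤ m, m ≤ h, h < k. Chaining: k ≤ m ≤ h < k, which forces k < k — impossible.

Unsatisfiable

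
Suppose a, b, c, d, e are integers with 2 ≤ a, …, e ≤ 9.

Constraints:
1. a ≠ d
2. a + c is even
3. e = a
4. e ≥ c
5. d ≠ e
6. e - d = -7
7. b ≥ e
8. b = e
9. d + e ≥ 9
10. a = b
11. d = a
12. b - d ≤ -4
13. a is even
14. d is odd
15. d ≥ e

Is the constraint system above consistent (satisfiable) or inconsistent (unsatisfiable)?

Unsatisfiable

From constraints 8, 10, and 11, d = a = b = e, so d = e. But constraint 5 says d ≠ e. Contradiction.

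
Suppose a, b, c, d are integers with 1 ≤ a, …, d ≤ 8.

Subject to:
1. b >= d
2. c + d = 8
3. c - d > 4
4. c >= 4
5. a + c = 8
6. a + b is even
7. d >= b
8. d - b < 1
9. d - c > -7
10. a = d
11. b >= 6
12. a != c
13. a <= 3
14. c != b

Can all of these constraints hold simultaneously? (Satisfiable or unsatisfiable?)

From constraint 4: c ≥ 4. From constraints 7 and 11: d ≥ b ≥ 6. Hence c + d ≥ 10. But constraint 2 requires c + d = 8, and 8 < 10. Contradiction.

Unsatisfiable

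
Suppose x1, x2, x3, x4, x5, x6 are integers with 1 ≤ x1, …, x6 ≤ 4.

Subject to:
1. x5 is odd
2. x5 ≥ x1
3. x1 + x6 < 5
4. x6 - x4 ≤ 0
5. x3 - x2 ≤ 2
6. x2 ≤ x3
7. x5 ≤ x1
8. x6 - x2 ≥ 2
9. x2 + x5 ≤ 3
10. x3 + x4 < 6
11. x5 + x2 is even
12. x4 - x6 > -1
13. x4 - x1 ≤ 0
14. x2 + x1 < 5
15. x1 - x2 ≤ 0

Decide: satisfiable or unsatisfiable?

Constraints 4, 8, 13, and 15 give x1 − x4 ≥ 0, x4 − x6 ≥ 0, x6 − x2 ≥ 2, x2 − x1 ≥ 0.
Adding all 4 inequalities: the left sides telescope to 0, and the right sides sum to 0 + 0 + 2 + 0 = 2. So 0 ≥ 2, which is false.

Unsatisfiable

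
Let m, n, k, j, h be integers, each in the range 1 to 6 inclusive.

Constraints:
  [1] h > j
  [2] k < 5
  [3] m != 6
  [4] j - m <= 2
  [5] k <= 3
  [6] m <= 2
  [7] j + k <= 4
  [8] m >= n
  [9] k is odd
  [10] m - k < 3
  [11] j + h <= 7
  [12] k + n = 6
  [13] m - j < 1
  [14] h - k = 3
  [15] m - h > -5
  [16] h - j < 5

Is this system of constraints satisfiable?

Unsatisfiable

From constraint 5: k ≤ 3. From constraints 6 and 8: n ≤ m ≤ 2. Hence k + n ≤ 5. But constraint 12 requires k + n = 6, and 6 > 5. Contradiction.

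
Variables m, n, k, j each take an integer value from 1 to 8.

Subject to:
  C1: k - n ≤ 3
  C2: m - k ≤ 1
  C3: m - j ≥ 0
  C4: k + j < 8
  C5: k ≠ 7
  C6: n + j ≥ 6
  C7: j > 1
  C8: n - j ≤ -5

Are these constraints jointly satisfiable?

Constraints 1, 2, 3, and 8 give j − n ≥ 5, n − k ≥ -3, k − m ≥ -1, m − j ≥ 0.
Adding all 4 inequalities: the left sides telescope to 0, and the right sides sum to 5 + (-3) + (-1) + 0 = 1. So 0 ≥ 1, which is false.

Unsatisfiable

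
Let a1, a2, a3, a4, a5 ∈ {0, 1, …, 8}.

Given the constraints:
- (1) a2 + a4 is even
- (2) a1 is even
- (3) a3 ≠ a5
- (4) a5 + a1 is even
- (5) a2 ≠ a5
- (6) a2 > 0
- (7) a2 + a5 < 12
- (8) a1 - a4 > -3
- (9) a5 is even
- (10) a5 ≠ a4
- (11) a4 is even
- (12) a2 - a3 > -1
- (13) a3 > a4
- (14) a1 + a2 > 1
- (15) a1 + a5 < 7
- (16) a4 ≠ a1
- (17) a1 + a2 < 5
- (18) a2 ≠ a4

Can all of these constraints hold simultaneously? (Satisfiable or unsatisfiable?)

Satisfiable

Take a1 = 0, a2 = 4, a3 = 4, a4 = 2, a5 = 6. Then constraint 7: a2 + a5 = 10; constraint 8: a1 - a4 = -2, and every other listed constraint is also met.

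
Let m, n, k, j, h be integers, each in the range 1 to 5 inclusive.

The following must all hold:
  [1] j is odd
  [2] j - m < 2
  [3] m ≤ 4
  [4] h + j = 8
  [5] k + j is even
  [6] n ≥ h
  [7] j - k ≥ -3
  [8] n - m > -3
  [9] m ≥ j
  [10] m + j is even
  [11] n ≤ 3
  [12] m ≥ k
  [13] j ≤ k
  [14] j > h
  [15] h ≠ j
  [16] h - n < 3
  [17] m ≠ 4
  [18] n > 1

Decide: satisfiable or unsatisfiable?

From constraints 6 and 11: h ≤ n ≤ 3. From constraints 3 and 9: j ≤ m ≤ 4. Hence h + j ≤ 7. But constraint 4 requires h + j = 8, and 8 > 7. Contradiction.

Unsatisfiable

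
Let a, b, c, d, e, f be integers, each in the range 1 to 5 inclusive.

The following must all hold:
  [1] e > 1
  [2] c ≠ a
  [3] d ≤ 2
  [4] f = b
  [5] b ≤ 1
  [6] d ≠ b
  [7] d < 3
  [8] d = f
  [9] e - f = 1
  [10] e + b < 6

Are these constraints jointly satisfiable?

From constraints 4 and 8, d = f = b, so d = b. But constraint 6 says d ≠ b. Contradiction.

Unsatisfiable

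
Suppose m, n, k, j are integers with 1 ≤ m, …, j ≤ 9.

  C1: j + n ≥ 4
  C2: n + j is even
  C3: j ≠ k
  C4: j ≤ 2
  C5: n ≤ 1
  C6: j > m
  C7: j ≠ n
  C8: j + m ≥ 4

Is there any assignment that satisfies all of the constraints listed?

Unsatisfiable

From constraint 4: j ≤ 2. From constraint 5: n ≤ 1. Hence j + n ≤ 3. But constraint 1 requires j + n ≥ 4, and 4 > 3. Contradiction.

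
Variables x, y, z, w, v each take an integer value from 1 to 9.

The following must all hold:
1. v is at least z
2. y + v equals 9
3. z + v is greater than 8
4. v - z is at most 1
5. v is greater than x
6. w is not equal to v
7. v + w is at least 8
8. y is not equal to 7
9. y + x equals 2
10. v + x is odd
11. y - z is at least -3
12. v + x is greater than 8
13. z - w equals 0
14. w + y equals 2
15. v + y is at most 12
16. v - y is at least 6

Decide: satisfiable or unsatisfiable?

Unsatisfiable

Constraints 4, 11, and 16 give z − v ≥ -1, v − y ≥ 6, y − z ≥ -3.
Adding all 3 inequalities: the left sides telescope to 0, and the right sides sum to (-1) + 6 + (-3) = 2. So 0 ≥ 2, which is false.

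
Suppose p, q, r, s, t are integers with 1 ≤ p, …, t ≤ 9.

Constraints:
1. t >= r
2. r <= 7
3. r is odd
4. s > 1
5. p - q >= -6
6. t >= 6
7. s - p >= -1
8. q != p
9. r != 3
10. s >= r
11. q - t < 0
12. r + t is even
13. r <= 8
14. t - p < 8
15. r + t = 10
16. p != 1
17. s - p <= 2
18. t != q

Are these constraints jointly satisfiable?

Satisfiable

Take p = 3, q = 8, r = 1, s = 5, t = 9. Then constraint 5: p - q = -5; constraint 7: s - p = 2; constraint 11: q - t = -1, and every other listed constraint is also met.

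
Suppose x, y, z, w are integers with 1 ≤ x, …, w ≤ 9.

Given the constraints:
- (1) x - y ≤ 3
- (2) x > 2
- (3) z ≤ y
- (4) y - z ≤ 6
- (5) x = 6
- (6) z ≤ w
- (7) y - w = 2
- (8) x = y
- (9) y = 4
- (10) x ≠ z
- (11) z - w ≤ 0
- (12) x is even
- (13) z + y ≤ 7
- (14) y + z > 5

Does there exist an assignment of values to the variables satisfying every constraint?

Unsatisfiable

Constraint 5 fixes x = 6 and constraint 9 fixes y = 4, but constraint 8 requires x = y. Since 6 ≠ 4, contradiction.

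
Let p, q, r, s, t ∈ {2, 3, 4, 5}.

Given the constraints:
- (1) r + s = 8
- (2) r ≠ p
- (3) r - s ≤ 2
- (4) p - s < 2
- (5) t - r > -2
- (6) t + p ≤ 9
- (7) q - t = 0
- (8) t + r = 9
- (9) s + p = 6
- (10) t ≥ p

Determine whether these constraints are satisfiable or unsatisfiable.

One satisfying assignment is p = 3, q = 4, r = 5, s = 3, t = 4.
For the less obvious constraints — constraint 1: r + s = 8; constraint 3: r - s = 2; constraint 4: p - s = 0 — and the others hold by inspection.

Satisfiable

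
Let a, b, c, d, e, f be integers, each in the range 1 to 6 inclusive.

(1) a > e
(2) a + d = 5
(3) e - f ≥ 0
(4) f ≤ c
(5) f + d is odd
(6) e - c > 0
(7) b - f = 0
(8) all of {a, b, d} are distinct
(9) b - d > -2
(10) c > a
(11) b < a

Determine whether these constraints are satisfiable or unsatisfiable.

Constraints 1, 6, and 10 give e < a, a < c, c < e. Chaining: e < a < c < e, which forces e < e — impossible.

Unsatisfiable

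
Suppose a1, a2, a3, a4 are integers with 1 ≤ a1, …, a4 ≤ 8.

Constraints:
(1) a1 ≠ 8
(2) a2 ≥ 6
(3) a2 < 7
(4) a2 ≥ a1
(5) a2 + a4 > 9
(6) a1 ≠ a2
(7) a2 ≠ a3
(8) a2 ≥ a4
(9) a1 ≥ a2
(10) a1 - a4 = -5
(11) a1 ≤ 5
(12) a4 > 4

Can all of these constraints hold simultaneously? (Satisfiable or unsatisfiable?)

Unsatisfiable

From constraint 2: a2 ≥ 6. From constraints 9 and 11: a2 ≤ a1 and a1 ≤ 5, so a2 ≤ 5. But 5 < 6, so no value of a2 works.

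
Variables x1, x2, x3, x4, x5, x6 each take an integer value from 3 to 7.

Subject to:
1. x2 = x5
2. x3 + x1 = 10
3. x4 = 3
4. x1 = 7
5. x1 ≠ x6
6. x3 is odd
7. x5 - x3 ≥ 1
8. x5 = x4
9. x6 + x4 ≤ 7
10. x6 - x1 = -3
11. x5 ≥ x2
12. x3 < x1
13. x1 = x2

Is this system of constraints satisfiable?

Unsatisfiable

Constraint 4 fixes x1 = 7 and constraint 3 fixes x4 = 3. Constraints 1, 8, and 13 give x1 = x2 = x5 = x4, so x1 = x4. But 7 ≠ 3 — contradiction.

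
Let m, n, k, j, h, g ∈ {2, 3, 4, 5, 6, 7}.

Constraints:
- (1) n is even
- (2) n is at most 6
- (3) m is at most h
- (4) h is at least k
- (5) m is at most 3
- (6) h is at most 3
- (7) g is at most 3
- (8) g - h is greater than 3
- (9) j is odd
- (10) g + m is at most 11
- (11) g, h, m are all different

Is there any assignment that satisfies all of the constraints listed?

Unsatisfiable

Constraints 5, 6, and 7 confine each of g, h, m to the 2 values {2, 3} (the domain already gives each ≥ 2).
Constraint 11 requires all 3 of them to be distinct, but only 2 values are available — impossible by the pigeonhole principle.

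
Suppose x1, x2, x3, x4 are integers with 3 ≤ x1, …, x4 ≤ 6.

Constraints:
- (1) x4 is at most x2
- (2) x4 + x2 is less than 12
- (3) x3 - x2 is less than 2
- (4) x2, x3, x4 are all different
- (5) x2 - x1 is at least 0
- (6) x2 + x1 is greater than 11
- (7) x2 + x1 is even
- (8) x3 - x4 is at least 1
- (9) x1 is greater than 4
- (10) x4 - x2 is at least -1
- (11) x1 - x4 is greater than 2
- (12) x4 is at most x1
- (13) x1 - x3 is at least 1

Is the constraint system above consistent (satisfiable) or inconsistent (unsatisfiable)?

Constraints 5, 8, 10, and 13 give x4 − x2 ≥ -1, x2 − x1 ≥ 0, x1 − x3 ≥ 1, x3 − x4 ≥ 1.
Adding all 4 inequalities: the left sides telescope to 0, and the right sides sum to (-1) + 0 + 1 + 1 = 1. So 0 ≥ 1, which is false.

Unsatisfiable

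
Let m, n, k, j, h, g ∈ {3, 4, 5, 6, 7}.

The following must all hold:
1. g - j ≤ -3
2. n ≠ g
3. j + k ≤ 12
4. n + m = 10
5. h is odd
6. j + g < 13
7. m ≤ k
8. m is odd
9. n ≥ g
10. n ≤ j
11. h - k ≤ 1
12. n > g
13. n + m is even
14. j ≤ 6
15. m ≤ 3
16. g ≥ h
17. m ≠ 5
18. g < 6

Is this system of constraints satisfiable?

Unsatisfiable

From constraints 10 and 14: n ≤ j ≤ 6. From constraint 15: m ≤ 3. Hence n + m ≤ 9. But constraint 4 requires n + m = 10, and 10 > 9. Contradiction.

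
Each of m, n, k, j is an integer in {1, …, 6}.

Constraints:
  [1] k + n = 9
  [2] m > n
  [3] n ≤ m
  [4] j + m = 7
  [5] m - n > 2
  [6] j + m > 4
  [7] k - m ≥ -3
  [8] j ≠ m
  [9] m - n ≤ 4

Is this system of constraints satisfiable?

Satisfiable

Try m = 6, n = 3, k = 6, j = 1.
Check constraint 1: k + n = 9; constraint 4: j + m = 7; constraint 5: m - n = 3. The remaining constraints are straightforward to verify.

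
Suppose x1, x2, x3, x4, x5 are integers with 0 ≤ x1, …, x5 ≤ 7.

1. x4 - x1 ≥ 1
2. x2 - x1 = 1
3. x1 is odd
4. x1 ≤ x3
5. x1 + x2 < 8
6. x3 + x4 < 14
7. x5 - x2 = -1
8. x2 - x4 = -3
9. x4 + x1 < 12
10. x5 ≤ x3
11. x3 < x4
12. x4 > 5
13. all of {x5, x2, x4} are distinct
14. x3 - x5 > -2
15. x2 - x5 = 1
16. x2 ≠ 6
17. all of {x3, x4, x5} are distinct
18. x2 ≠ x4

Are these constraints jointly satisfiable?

Setting (x1, x2, x3, x4, x5) = (3, 4, 4, 7, 3) satisfies everything: constraint 1: x4 - x1 = 4; constraint 2: x2 - x1 = 1, and the others follow.

Satisfiable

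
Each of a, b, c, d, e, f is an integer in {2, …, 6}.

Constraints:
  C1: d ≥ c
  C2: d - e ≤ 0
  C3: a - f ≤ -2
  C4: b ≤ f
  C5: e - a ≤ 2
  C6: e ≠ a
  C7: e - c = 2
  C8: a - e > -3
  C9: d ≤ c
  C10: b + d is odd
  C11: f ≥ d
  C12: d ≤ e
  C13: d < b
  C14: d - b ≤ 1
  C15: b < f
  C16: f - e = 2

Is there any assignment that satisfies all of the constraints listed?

Try a = 2, b = 3, c = 2, d = 2, e = 4, f = 6.
Check constraint 2: d - e = -2; constraint 3: a - f = -4. The remaining constraints are straightforward to verify.

Satisfiable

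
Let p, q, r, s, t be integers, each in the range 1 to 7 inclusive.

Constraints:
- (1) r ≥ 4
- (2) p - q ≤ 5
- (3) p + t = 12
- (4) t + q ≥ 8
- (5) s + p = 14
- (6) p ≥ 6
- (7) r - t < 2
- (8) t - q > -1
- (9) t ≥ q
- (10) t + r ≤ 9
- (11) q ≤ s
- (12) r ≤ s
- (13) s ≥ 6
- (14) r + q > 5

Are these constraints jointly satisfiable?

Satisfiable

Setting (p, q, r, s, t) = (7, 3, 4, 7, 5) satisfies everything: constraint 2: p - q = 4; constraint 3: p + t = 12; constraint 4: t + q = 8, and the others follow.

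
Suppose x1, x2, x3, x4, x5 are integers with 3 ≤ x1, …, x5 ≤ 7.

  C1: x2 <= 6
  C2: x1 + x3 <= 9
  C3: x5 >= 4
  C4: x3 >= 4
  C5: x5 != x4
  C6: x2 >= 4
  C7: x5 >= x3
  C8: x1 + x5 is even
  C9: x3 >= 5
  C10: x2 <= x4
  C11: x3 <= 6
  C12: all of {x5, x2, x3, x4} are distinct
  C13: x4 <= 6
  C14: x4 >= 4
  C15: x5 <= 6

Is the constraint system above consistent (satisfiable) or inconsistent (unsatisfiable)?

Unsatisfiable

Constraints 1, 3, 4, 6, 11, 13, 14, and 15 confine each of x5, x2, x3, x4 to the 3 values {4, …, 6}.
Constraint 12 requires all 4 of them to be distinct, but only 3 values are available — impossible by the pigeonhole principle.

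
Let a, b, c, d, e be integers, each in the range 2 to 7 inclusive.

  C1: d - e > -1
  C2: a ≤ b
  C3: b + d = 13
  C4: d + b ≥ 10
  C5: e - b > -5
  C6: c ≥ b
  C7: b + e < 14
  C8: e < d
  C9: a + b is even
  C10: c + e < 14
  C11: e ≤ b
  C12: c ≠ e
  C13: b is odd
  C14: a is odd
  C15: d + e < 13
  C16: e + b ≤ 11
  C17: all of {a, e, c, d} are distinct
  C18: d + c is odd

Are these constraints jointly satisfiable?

Satisfiable

The assignment a = 5, b = 7, c = 7, d = 6, e = 4 works:
  constraint 1 holds since d - e = 2.
  constraint 3 holds since b + d = 13.
The rest check out directly.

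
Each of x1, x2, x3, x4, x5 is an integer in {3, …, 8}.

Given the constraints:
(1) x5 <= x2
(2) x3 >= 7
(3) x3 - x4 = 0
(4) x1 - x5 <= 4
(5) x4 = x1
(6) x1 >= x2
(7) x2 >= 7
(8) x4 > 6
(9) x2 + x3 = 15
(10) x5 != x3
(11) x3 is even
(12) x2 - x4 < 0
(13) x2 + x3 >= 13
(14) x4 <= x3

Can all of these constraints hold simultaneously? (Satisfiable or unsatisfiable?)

Try x1 = 8, x2 = 7, x3 = 8, x4 = 8, x5 = 4.
Check constraint 3: x3 - x4 = 0; constraint 4: x1 - x5 = 4; constraint 9: x2 + x3 = 15. The remaining constraints are straightforward to verify.

Satisfiable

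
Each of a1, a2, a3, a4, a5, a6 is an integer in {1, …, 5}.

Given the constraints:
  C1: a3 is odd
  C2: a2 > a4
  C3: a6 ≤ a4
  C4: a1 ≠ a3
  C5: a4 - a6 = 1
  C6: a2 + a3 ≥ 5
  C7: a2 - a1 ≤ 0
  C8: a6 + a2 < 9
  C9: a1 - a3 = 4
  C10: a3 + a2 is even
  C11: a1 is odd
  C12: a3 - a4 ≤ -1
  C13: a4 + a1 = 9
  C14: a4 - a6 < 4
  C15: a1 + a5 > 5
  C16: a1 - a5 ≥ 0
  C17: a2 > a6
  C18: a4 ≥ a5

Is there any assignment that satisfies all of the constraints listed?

Satisfiable

Take a1 = 5, a2 = 5, a3 = 1, a4 = 4, a5 = 3, a6 = 3. Then constraint 5: a4 - a6 = 1; constraint 6: a2 + a3 = 6, and every other listed constraint is also met.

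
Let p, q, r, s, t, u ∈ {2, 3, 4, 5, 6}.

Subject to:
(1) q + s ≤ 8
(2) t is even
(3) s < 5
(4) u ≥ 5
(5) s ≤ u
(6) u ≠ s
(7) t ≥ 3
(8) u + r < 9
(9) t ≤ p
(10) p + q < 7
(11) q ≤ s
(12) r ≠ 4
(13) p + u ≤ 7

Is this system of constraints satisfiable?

From constraints 7 and 9: p ≥ t ≥ 3. From constraint 4: u ≥ 5. Hence p + u ≥ 8. But constraint 13 requires p + u ≤ 7, and 7 < 8. Contradiction.

Unsatisfiable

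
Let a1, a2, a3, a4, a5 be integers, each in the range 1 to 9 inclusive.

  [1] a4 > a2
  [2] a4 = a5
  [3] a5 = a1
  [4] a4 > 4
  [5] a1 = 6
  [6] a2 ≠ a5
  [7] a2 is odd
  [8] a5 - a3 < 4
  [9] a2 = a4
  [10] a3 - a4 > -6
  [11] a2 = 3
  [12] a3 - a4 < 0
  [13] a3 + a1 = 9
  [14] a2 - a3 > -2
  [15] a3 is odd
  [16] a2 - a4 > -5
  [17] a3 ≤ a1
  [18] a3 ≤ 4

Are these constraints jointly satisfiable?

Constraint 11 fixes a2 = 3 and constraint 5 fixes a1 = 6. Constraints 2, 3, and 9 give a2 = a4 = a5 = a1, so a2 = a1. But 3 ≠ 6 — contradiction.

Unsatisfiable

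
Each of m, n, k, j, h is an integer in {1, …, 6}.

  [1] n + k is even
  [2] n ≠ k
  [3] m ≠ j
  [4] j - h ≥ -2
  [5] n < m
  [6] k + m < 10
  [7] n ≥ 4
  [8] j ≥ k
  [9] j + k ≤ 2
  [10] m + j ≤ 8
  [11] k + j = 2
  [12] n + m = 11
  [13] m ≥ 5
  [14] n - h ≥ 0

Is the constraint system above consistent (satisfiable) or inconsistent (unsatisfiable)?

One satisfying assignment is m = 6, n = 5, k = 1, j = 1, h = 2.
For the less obvious constraints — constraint 4: j - h = -1; constraint 6: k + m = 7; constraint 9: j + k = 2 — and the others hold by inspection.

Satisfiable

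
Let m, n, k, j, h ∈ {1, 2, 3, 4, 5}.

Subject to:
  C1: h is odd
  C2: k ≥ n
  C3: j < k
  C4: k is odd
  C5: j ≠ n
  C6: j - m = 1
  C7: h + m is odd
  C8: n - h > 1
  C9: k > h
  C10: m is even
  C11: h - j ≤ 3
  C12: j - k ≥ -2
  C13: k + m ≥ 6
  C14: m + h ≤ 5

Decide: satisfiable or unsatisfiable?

One satisfying assignment is m = 2, n = 5, k = 5, j = 3, h = 3.
For the less obvious constraints — constraint 6: j - m = 1; constraint 8: n - h = 2; constraint 11: h - j = 0 — and the others hold by inspection.

Satisfiable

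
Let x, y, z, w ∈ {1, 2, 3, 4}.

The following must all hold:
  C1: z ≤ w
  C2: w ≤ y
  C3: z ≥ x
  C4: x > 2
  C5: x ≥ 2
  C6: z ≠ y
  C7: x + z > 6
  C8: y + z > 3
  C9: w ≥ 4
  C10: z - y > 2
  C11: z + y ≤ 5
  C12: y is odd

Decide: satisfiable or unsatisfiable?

Unsatisfiable

From constraints 3 and 5: z ≥ x ≥ 2. From constraints 2 and 9: y ≥ w ≥ 4. Hence z + y ≥ 6. But constraint 11 requires z + y ≤ 5, and 5 < 6. Contradiction.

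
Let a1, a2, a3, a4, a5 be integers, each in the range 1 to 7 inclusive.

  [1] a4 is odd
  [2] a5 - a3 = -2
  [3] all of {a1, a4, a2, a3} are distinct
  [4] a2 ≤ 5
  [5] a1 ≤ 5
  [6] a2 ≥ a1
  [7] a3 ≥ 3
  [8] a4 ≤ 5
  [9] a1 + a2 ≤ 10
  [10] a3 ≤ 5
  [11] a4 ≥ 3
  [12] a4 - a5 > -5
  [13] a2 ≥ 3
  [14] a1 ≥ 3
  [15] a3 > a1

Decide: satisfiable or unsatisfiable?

Constraints 4, 5, 7, 8, 10, 11, 13, and 14 confine each of a1, a4, a2, a3 to the 3 values {3, …, 5}.
Constraint 3 requires all 4 of them to be distinct, but only 3 values are available — impossible by the pigeonhole principle.

Unsatisfiable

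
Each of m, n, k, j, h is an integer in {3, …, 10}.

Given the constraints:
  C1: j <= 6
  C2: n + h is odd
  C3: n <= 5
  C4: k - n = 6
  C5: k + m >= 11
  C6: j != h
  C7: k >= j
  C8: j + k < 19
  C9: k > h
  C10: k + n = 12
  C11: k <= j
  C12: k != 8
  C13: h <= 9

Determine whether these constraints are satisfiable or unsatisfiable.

From constraints 1 and 11: k ≤ j ≤ 6. From constraint 3: n ≤ 5. Hence k + n ≤ 11. But constraint 10 requires k + n = 12, and 12 > 11. Contradiction.

Unsatisfiable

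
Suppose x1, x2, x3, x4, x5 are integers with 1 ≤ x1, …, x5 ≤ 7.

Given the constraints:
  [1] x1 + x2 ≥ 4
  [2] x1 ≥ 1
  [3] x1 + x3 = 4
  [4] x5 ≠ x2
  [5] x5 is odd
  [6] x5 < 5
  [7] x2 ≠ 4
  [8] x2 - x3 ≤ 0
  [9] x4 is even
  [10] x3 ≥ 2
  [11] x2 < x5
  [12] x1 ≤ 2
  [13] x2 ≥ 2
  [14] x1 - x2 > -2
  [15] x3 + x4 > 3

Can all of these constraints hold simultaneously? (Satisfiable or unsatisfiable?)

Satisfiable

Take x1 = 2, x2 = 2, x3 = 2, x4 = 2, x5 = 3. Then constraint 1: x1 + x2 = 4; constraint 3: x1 + x3 = 4; constraint 8: x2 - x3 = 0, and every other listed constraint is also met.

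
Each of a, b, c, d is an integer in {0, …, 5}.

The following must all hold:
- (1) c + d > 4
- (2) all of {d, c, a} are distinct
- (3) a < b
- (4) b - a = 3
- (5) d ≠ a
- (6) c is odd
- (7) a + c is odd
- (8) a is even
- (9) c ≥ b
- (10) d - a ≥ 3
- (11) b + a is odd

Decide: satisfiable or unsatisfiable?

Try a = 0, b = 3, c = 3, d = 4.
Check constraint 1: c + d = 7; constraint 4: b - a = 3; constraint 10: d - a = 4. The remaining constraints are straightforward to verify.

Satisfiable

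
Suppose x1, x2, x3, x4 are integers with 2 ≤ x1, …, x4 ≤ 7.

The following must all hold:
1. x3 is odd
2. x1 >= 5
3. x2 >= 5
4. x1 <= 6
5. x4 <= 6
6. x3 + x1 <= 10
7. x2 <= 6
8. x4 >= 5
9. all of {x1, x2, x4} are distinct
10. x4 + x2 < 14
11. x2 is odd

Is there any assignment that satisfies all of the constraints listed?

Unsatisfiable

Constraints 2, 3, 4, 5, 7, and 8 confine each of x1, x2, x4 to the 2 values {5, 6}.
Constraint 9 requires all 3 of them to be distinct, but only 2 values are available — impossible by the pigeonhole principle.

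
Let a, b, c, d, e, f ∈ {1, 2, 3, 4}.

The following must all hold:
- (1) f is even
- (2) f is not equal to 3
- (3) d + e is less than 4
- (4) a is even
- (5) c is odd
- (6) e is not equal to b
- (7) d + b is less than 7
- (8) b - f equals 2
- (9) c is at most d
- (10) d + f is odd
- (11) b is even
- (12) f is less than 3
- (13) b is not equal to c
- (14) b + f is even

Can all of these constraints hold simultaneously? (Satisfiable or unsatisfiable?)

One satisfying assignment is a = 2, b = 4, c = 1, d = 1, e = 2, f = 2.
For the less obvious constraints — constraint 3: d + e = 3; constraint 7: d + b = 5; constraint 8: b - f = 2 — and the others hold by inspection.

Satisfiable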